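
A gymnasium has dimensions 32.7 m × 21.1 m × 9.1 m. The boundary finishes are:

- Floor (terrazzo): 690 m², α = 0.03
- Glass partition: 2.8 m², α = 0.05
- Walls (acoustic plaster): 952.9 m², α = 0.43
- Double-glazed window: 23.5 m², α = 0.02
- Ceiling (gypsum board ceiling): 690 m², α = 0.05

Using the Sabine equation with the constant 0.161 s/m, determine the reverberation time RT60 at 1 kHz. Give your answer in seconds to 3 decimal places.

2.171 seconds

Equivalent absorption area: A = 690*0.03 + 2.8*0.05 + 952.9*0.43 + 23.5*0.02 + 690*0.05 = 465.557 m².
Volume V = 32.7 × 21.1 × 9.1 = 6278.727 m³.
T = 0.161 V/A = 0.161·6278.727/465.557 = 2.171 s.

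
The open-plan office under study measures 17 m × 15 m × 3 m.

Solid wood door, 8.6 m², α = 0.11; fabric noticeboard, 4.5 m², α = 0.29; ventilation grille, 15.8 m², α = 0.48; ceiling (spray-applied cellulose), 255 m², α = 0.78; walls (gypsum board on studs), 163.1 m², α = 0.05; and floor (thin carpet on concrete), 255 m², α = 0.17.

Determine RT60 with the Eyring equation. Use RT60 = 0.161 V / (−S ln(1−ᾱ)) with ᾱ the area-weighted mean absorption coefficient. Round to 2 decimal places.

Total surface area S = 8.6 + 4.5 + 15.8 + 255 + 163.1 + 255 = 702.0 m².
Σ(Sᵢαᵢ) = 8.6·0.11 + 4.5·0.29 + 15.8·0.48 + 255·0.78 + 163.1·0.05 + 255·0.17 = 260.240.
Mean coefficient ᾱ = A/S = 0.3707.
−S·ln(1−ᾱ) = −702.0 × ln(1 − 0.3707) = 325.129.
V = 17 × 15 × 3 = 765 m³.
RT60 = 0.161 × 765 / 325.129 = 0.38 s.

0.38 s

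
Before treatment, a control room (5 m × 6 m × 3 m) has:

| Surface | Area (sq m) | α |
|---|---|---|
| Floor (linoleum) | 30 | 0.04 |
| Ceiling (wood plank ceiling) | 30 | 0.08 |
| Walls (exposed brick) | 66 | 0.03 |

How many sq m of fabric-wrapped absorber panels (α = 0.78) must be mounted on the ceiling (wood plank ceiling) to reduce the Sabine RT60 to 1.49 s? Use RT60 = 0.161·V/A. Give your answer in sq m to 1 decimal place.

5.9

A₁ = Σ Sᵢαᵢ = 30*0.04 + 30*0.08 + 66*0.03 = 5.580 sabins.
V = 90 m³. Target absorption A₂ = 0.161 × 90 / 1.49 = 9.725 sabins.
Absorption to add: 9.725 − 5.580 = 4.145 sabins.
Each sq m of panel replacing the ceiling (wood plank ceiling) adds (0.78 − 0.08) = 0.70 sabins.
Panel area = 4.145 / 0.70 = 5.9 sq m.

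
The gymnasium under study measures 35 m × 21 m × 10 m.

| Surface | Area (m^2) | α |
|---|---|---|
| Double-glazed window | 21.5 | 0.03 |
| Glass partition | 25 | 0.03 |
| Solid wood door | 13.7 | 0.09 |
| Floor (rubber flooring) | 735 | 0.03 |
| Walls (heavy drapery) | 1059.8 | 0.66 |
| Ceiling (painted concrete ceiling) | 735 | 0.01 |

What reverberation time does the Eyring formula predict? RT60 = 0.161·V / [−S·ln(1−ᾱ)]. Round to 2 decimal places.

S = Σ Sᵢ = 2590.0 m^2.
Σ(Sᵢαᵢ) = 21.5·0.03 + 25·0.03 + 13.7·0.09 + 735·0.03 + 1059.8·0.66 + 735·0.01 = 731.496.
Mean coefficient ᾱ = A/S = 0.2824.
Eyring denominator: −S ln(1−ᾱ) = 859.473.
V = 35 × 21 × 10 = 7350 m³.
T = 0.161·V/[−S·ln(1−ᾱ)] = 0.161·7350/859.473 = 1.38 s.

1.38 seconds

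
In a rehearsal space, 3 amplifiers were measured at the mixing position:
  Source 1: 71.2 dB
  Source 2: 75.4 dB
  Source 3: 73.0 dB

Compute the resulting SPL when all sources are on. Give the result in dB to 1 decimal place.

78.3 dB

Σ 10^(Lᵢ/10) = 6.781e+07.
L_total = 10·log₁₀(6.781e+07) = 78.3 dB.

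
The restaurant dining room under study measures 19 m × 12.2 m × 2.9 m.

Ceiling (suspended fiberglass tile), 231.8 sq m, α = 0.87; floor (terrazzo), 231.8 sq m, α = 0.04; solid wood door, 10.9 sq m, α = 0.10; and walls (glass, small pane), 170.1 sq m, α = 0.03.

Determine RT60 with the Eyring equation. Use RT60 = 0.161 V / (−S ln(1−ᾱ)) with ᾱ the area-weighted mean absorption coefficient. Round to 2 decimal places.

S = Σ Sᵢ = 644.6 sq m.
Absorption A = 231.8·0.87 + 231.8·0.04 + 10.9·0.10 + 170.1·0.03 = 217.131 sabins.
Mean coefficient ᾱ = A/S = 0.3368.
Eyring denominator: −S ln(1−ᾱ) = 264.723.
V = 19 × 12.2 × 2.9 = 672.22 m³.
RT60 = 0.161 × 672.22 / 264.723 = 0.41 s.

0.41 seconds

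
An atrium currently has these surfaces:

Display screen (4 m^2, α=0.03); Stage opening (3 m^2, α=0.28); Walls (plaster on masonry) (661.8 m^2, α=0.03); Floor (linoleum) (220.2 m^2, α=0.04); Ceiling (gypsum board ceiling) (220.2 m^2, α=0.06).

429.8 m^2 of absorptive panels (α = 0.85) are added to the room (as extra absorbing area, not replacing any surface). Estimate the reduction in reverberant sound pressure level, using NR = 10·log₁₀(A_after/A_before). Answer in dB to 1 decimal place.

Total absorption A_before = 4×0.03 + 3×0.28 + 661.8×0.03 + 220.2×0.04 + 220.2×0.06
  = 0.120 + 0.840 + 19.854 + 8.808 + 13.212 = 42.834 m^2 sabins.
Treatment contributes 429.8·0.85 = 365.330 sabins.
A_after = 42.834 + 365.330 = 408.164 sabins.
NR = 10·log₁₀(408.164/42.834) = 9.8 dB.

9.8 dB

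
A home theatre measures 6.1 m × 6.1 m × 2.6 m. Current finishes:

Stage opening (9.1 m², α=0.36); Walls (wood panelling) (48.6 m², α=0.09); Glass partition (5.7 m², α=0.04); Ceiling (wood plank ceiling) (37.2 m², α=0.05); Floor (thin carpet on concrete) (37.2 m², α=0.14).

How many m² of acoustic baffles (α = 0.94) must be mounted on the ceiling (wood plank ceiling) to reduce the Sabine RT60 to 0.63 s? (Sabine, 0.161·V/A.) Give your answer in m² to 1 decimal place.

Summing Sᵢαᵢ: 3.276 + 4.374 + 0.228 + 1.860 + 5.208 → A₁ = 14.946 sabins.
Required A₂ = 0.161·96.746/0.63 = 24.724 sabins.
Absorption to add: 24.724 − 14.946 = 9.778 sabins.
Net gain per m²: Δα = 0.94 − 0.05 = 0.89.
Panel area = 9.778 / 0.89 = 11.0 m².

11.0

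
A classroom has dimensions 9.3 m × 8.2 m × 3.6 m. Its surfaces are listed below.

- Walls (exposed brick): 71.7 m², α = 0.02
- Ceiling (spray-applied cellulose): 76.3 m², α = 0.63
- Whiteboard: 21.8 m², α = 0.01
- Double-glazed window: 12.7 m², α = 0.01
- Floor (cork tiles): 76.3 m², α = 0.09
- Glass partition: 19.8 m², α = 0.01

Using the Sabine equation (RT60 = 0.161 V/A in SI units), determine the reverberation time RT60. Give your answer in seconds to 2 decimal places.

0.78 s

Total absorption A = 71.7*0.02 + 76.3*0.63 + 21.8*0.01 + 12.7*0.01 + 76.3*0.09 + 19.8*0.01
  = 1.434 + 48.069 + 0.218 + 0.127 + 6.867 + 0.198 = 56.913 m² sabins.
Room volume: 274.536 m³.
T = 0.161 V/A = 0.161·274.536/56.913 = 0.78 s.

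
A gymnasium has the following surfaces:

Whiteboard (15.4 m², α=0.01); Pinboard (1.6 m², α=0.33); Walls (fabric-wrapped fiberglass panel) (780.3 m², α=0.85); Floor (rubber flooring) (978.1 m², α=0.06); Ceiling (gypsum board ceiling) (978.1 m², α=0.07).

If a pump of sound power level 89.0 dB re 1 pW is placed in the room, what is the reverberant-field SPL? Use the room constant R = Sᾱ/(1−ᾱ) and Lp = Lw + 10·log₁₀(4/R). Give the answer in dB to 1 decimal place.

A = 791.090 sabins; S = 2753.5 m².
ᾱ = 791.090/2753.5 = 0.2873; R = Sᾱ/(1−ᾱ) = 791.090/(1−0.2873) = 1109.990 m².
Lp = 89.0 + 10·log₁₀(4/1109.990) = 89.0 + (-24.43) = 64.6 dB.

64.6 dB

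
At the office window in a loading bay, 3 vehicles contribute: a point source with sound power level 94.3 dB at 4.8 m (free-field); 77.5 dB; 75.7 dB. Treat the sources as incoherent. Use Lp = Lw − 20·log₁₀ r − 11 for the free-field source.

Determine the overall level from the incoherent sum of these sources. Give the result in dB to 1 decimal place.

80.1 dB

Source at 4.8 m: Lp = 94.3 − 20·log₁₀(4.8) − 11 = 69.7 dB.
Converting to relative power and adding: 10^(69.7/10) + 10^(77.5/10) + 10^(75.7/10) = 1.027e+08.
Combined level = 10 log₁₀(1.027e+08) = 80.1 dB.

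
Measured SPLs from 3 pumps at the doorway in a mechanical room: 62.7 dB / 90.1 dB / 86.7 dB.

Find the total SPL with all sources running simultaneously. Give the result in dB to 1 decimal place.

Σ 10^(Lᵢ/10) = 1.493e+09.
Combined level = 10 log₁₀(1.493e+09) = 91.7 dB.

91.7 dB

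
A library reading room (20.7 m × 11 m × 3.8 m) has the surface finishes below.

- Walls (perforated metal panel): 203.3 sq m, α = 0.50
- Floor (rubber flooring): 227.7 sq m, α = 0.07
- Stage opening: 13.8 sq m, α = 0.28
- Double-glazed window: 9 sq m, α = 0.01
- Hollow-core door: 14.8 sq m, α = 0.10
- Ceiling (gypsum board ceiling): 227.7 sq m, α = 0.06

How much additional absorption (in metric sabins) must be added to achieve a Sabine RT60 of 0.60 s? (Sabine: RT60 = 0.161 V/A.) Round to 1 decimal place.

Total absorption A₁ = 203.3×0.50 + 227.7×0.07 + 13.8×0.28 + 9×0.01 + 14.8×0.10 + 227.7×0.06
  = 101.650 + 15.939 + 3.864 + 0.090 + 1.480 + 13.662 = 136.685 sq m sabins.
V = 865.26 m³. Required absorption A₂ = 0.161 × 865.26 / 0.60 = 232.178 sabins.
ΔA = A₂ − A₁ = 232.178 − 136.685 = 95.5 sabins.

95.5 sabins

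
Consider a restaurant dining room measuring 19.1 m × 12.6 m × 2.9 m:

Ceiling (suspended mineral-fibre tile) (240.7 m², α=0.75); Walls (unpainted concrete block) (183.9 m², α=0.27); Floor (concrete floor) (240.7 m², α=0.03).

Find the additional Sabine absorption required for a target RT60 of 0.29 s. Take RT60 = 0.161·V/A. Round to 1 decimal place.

150.1 sabins

Summing Sᵢαᵢ: 180.525 + 49.653 + 7.221 → A₁ = 237.399 sabins.
Target A₂ = 0.161·697.914/0.29 = 387.463 sabins (V = 697.914 m³).
ΔA = A₂ − A₁ = 387.463 − 237.399 = 150.1 sabins.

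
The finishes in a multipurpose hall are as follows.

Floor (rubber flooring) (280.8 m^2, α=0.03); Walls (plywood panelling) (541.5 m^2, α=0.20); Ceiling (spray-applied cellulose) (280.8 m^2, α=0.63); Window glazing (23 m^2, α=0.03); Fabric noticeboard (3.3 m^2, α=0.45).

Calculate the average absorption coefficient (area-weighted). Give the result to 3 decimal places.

0.262

S = Σ Sᵢ = 280.8 + 541.5 + 280.8 + 23 + 3.3 = 1129.4 m^2.
Weighted sum Σ Sα = 295.803.
ᾱ = A/S = 0.262.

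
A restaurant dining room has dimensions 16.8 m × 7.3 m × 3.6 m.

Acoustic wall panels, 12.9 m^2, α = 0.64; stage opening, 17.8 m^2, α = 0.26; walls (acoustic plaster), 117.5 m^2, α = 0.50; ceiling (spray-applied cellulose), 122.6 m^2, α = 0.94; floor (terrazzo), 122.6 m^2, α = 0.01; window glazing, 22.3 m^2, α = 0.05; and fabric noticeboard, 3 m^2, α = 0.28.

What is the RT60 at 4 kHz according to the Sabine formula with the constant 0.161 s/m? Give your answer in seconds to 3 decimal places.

0.374 sec

Equivalent absorption area: A = 12.9×0.64 + 17.8×0.26 + 117.5×0.50 + 122.6×0.94 + 122.6×0.01 + 22.3×0.05 + 3×0.28 = 190.059 m^2.
Volume V = 16.8 × 7.3 × 3.6 = 441.504 m³.
Sabine: RT60 = 0.161 × 441.504 / 190.059 = 0.374 s.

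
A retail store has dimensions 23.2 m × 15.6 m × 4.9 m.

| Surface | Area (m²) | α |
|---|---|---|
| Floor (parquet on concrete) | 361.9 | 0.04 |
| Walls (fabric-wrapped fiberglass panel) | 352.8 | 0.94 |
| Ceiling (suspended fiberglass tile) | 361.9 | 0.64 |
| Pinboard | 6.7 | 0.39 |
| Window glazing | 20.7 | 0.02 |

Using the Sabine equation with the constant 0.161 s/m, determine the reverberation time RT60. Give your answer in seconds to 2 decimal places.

Total absorption A = 361.9·0.04 + 352.8·0.94 + 361.9·0.64 + 6.7·0.39 + 20.7·0.02
  = 14.476 + 331.632 + 231.616 + 2.613 + 0.414 = 580.751 m² sabins.
Volume V = 23.2 × 15.6 × 4.9 = 1773.408 m³.
RT60 = 0.161 · V / A = 0.161 × 1773.408 / 580.751 = 0.49 s.

0.49 seconds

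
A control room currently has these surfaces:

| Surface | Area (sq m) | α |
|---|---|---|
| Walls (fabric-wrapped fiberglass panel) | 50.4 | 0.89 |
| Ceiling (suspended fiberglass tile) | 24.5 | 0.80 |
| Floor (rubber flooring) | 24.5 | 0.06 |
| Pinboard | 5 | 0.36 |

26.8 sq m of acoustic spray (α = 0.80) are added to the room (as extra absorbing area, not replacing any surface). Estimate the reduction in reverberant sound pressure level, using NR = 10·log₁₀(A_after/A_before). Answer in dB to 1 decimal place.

1.2 dB

Summing Sᵢαᵢ: 44.856 + 19.600 + 1.470 + 1.800 → A_before = 67.726 sabins.
Added absorption = 26.8 × 0.80 = 21.440 sabins.
A_after = 67.726 + 21.440 = 89.166 sabins.
NR = 10·log₁₀(89.166/67.726) = 1.2 dB.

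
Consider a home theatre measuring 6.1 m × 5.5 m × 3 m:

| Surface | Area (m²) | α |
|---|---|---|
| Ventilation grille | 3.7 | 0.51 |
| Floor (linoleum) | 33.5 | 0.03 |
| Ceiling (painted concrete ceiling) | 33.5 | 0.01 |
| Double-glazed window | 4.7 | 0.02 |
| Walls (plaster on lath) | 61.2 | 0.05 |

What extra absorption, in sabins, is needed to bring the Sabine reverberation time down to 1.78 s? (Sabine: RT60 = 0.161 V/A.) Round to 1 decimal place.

A₁ = Σ Sᵢαᵢ = 3.7·0.51 + 33.5·0.03 + 33.5·0.01 + 4.7·0.02 + 61.2·0.05 = 6.381 sabins.
V = 100.65 m³. Required absorption A₂ = 0.161 × 100.65 / 1.78 = 9.104 sabins.
Additional absorption ΔA = 9.104 − 6.381 = 2.7 sabins.

2.7 sabins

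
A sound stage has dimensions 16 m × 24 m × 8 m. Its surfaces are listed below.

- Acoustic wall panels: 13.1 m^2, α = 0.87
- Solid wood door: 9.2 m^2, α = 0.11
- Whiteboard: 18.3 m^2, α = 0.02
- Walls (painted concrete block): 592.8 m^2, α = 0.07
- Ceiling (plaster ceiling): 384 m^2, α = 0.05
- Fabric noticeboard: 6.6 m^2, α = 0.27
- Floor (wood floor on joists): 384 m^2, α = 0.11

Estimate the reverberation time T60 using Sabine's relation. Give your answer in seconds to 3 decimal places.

4.210 sec

A = Σ Sᵢαᵢ = 13.1×0.87 + 9.2×0.11 + 18.3×0.02 + 592.8×0.07 + 384×0.05 + 6.6×0.27 + 384×0.11 = 117.493 sabins.
V = 16·24·8 = 3072 m³.
T = 0.161 V/A = 0.161·3072/117.493 = 4.210 s.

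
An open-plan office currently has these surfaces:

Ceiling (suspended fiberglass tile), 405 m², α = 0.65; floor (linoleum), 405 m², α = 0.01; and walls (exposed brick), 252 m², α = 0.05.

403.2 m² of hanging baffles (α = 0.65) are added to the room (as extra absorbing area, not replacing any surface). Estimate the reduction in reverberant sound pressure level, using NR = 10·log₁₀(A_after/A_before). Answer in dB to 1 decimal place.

2.9 dB

Summing Sᵢαᵢ: 263.250 + 4.050 + 12.600 → A_before = 279.900 sabins.
Treatment contributes 403.2·0.65 = 262.080 sabins.
A_after = 279.900 + 262.080 = 541.980 sabins.
NR = 10·log₁₀(541.980/279.900) = 2.9 dB.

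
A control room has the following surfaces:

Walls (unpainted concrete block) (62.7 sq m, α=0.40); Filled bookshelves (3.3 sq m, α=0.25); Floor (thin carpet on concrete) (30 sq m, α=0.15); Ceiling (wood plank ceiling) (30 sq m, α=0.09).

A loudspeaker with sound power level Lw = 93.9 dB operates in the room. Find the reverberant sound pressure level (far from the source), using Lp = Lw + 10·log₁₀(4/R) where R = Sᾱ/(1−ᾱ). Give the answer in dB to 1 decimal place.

A = 33.105 sabins; S = 126.0 sq m.
ᾱ = 33.105/126.0 = 0.2627; R = Sᾱ/(1−ᾱ) = 33.105/(1−0.2627) = 44.900 sq m.
Lp = Lw + 10 log₁₀(4/R) = 93.9 -10.50 = 83.4 dB.

83.4 dB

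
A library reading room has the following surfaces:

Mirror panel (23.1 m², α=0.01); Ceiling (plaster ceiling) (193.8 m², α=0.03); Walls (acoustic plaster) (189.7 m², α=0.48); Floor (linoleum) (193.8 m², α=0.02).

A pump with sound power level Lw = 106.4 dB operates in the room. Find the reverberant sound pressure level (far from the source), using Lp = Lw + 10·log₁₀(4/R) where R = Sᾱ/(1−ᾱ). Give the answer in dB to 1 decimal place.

91.6 dB

A = 100.977 sabins; S = 600.4 m².
ᾱ = 100.977/600.4 = 0.1682; R = Sᾱ/(1−ᾱ) = 100.977/(1−0.1682) = 121.396 m².
Lp = Lw + 10 log₁₀(4/R) = 106.4 -14.82 = 91.6 dB.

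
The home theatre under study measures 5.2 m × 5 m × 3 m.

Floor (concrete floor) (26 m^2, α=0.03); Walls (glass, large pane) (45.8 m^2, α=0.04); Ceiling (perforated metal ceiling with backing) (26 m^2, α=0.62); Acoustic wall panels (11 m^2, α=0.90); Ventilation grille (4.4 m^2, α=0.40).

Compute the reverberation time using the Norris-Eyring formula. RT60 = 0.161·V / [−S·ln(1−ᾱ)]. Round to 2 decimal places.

Total surface area S = 26 + 45.8 + 26 + 11 + 4.4 = 113.2 m^2.
Σ(Sᵢαᵢ) = 26×0.03 + 45.8×0.04 + 26×0.62 + 11×0.90 + 4.4×0.40 = 30.392.
ᾱ = 30.392 / 113.2 = 0.2685.
Eyring denominator: −S ln(1−ᾱ) = 35.393.
V = 5.2 × 5 × 3 = 78 m³.
RT60 = 0.161 × 78 / 35.393 = 0.35 s.

0.35 sec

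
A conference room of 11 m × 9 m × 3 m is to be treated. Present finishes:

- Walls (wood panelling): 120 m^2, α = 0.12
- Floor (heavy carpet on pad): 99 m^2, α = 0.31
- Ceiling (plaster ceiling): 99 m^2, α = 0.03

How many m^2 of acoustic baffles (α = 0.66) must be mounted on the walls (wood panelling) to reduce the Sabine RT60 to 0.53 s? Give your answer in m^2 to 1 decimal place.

A₁ = Σ Sᵢαᵢ = 120×0.12 + 99×0.31 + 99×0.03 = 48.060 sabins.
V = 297 m³. Target absorption A₂ = 0.161 × 297 / 0.53 = 90.221 sabins.
ΔA needed = 90.221 − 48.060 = 42.161 sabins.
Each m^2 of panel replacing the walls (wood panelling) adds (0.66 − 0.12) = 0.54 sabins.
Area = ΔA/Δα = 42.161/0.54 = 78.1 m^2.

78.1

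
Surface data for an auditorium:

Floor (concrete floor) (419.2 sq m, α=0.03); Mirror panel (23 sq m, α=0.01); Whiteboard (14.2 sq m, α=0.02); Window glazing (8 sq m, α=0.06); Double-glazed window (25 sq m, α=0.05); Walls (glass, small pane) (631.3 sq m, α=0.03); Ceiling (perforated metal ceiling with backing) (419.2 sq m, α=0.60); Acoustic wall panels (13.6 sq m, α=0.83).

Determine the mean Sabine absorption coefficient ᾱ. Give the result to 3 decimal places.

S = Σ Sᵢ = 419.2 + 23 + 14.2 + 8 + 25 + 631.3 + 419.2 + 13.6 = 1553.5 sq m.
A = 419.2·0.03 + 23·0.01 + 14.2·0.02 + 8·0.06 + 25·0.05 + 631.3·0.03 + 419.2·0.60 + 13.6·0.83 = 296.567 sabins.
ᾱ = A/S = 0.191.

0.191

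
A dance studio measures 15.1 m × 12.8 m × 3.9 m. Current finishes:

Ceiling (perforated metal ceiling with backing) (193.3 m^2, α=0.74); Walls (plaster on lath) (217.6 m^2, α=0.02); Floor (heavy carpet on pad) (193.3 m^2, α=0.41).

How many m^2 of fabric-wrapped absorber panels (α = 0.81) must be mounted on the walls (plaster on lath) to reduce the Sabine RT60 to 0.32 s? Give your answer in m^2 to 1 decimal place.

193.2

A₁ = Σ Sᵢαᵢ = 193.3×0.74 + 217.6×0.02 + 193.3×0.41 = 226.647 sabins.
Required A₂ = 0.161·753.792/0.32 = 379.252 sabins.
Absorption to add: 379.252 − 226.647 = 152.605 sabins.
Net gain per m^2: Δα = 0.81 − 0.02 = 0.79.
Panel area = 152.605 / 0.79 = 193.2 m^2.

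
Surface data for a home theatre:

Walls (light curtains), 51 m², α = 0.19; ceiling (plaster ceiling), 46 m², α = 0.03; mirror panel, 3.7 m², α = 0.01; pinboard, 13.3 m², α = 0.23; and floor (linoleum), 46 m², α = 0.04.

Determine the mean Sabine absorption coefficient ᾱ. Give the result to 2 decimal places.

0.10

Total surface area S = 160.0 m².
Σ(Sᵢαᵢ) = 51·0.19 + 46·0.03 + 3.7·0.01 + 13.3·0.23 + 46·0.04 = 16.006.
ᾱ = A/S = 0.10.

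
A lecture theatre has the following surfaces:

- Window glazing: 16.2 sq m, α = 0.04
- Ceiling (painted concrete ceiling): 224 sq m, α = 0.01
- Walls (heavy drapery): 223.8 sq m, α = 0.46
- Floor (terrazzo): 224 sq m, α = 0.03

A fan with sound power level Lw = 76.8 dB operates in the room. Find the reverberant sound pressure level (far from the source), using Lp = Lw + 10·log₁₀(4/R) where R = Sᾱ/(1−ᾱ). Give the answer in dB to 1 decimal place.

A = 112.556 sabins; S = 688.0 sq m.
ᾱ = 0.1636, so room constant R = A/(1−ᾱ) = 134.572 sq m.
Lp = 76.8 + 10·log₁₀(4/134.572) = 76.8 + (-15.27) = 61.5 dB.

61.5 dB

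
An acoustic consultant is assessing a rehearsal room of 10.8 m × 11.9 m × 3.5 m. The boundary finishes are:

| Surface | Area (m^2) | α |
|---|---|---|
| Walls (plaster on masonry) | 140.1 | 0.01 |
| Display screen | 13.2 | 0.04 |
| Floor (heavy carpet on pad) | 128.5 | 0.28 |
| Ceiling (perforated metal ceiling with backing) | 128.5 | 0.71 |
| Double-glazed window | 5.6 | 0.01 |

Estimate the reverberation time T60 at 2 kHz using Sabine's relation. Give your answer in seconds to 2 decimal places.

0.56 s

A = Σ Sᵢαᵢ = 140.1×0.01 + 13.2×0.04 + 128.5×0.28 + 128.5×0.71 + 5.6×0.01 = 129.200 sabins.
Room volume: 449.82 m³.
T = 0.161 V/A = 0.161·449.82/129.200 = 0.56 s.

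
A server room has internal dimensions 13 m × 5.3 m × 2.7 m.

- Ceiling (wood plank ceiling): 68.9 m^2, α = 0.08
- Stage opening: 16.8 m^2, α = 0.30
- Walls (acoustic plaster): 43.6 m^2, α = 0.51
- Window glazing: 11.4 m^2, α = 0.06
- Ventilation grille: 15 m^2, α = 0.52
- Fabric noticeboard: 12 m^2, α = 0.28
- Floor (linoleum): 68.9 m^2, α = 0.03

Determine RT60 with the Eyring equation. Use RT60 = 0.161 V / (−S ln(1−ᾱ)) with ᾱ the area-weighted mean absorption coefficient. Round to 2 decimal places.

0.58 sec

Total surface area S = 68.9 + 16.8 + 43.6 + 11.4 + 15 + 12 + 68.9 = 236.6 m^2.
Absorption A = 68.9·0.08 + 16.8·0.30 + 43.6·0.51 + 11.4·0.06 + 15·0.52 + 12·0.28 + 68.9·0.03 = 46.699 sabins.
ᾱ = 46.699 / 236.6 = 0.1974.
−S·ln(1−ᾱ) = −236.6 × ln(1 − 0.1974) = 52.028.
V = 13 × 5.3 × 2.7 = 186.03 m³.
RT60 = 0.161 × 186.03 / 52.028 = 0.58 s.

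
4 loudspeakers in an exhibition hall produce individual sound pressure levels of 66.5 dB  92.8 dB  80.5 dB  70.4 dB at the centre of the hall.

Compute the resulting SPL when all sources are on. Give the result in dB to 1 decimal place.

Converting to relative power and adding: 10^(66.5/10) + 10^(92.8/10) + 10^(80.5/10) + 10^(70.4/10) = 2.033e+09.
Combined level = 10 log₁₀(2.033e+09) = 93.1 dB.

93.1 dB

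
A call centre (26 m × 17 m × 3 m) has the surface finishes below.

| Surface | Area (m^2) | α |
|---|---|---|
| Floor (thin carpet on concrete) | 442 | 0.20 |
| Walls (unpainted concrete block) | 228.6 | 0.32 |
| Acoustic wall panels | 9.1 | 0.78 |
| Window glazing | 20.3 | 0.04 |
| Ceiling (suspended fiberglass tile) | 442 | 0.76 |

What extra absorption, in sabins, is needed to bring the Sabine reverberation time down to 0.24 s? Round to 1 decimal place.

A₁ = Σ Sᵢαᵢ = 442×0.20 + 228.6×0.32 + 9.1×0.78 + 20.3×0.04 + 442×0.76 = 505.382 sabins.
V = 1326 m³. Required absorption A₂ = 0.161 × 1326 / 0.24 = 889.525 sabins.
ΔA = A₂ − A₁ = 889.525 − 505.382 = 384.1 sabins.

384.1 sabins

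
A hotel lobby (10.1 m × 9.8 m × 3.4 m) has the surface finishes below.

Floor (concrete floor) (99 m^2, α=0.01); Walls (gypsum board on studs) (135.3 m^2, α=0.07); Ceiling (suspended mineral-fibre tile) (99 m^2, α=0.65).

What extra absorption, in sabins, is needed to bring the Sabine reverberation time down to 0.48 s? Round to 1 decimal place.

38.1 sabins

A₁ = Σ Sᵢαᵢ = 99*0.01 + 135.3*0.07 + 99*0.65 = 74.811 sabins.
Target A₂ = 0.161·336.532/0.48 = 112.878 sabins (V = 336.532 m³).
Additional absorption ΔA = 112.878 − 74.811 = 38.1 sabins.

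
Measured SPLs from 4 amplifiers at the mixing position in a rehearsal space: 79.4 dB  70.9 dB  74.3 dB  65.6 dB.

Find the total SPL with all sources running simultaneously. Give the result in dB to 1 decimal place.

81.1 dB

Converting to relative power and adding: 10^(79.4/10) + 10^(70.9/10) + 10^(74.3/10) + 10^(65.6/10) = 1.299e+08.
L_total = 10·log₁₀(1.299e+08) = 81.1 dB.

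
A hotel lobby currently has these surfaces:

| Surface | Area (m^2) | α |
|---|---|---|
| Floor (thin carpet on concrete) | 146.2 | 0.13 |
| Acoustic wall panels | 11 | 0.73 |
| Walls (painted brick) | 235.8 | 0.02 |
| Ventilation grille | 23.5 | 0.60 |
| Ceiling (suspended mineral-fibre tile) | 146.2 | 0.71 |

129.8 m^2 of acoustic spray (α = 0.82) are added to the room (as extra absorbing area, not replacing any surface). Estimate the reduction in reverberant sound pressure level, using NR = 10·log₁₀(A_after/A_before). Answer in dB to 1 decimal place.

2.3 dB

Total absorption A_before = 146.2·0.13 + 11·0.73 + 235.8·0.02 + 23.5·0.60 + 146.2·0.71
  = 19.006 + 8.030 + 4.716 + 14.100 + 103.802 = 149.654 m^2 sabins.
Added absorption = 129.8 × 0.82 = 106.436 sabins.
New total A_after = 256.090 sabins.
Reduction = 10 log₁₀(A_after/A_before) = 10 log₁₀(1.7112) = 2.3 dB.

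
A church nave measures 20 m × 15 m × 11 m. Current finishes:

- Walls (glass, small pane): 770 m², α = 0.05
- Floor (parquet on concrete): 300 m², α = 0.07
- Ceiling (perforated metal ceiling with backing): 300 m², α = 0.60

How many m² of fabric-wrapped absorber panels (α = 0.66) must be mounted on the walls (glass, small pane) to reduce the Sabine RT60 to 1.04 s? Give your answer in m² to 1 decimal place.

444.9

Total absorption A₁ = 770*0.05 + 300*0.07 + 300*0.60
  = 38.500 + 21.000 + 180.000 = 239.500 m² sabins.
V = 3300 m³. Target absorption A₂ = 0.161 × 3300 / 1.04 = 510.865 sabins.
ΔA needed = 510.865 − 239.500 = 271.365 sabins.
Each m² of panel replacing the walls (glass, small pane) adds (0.66 − 0.05) = 0.61 sabins.
Area = ΔA/Δα = 271.365/0.61 = 444.9 m².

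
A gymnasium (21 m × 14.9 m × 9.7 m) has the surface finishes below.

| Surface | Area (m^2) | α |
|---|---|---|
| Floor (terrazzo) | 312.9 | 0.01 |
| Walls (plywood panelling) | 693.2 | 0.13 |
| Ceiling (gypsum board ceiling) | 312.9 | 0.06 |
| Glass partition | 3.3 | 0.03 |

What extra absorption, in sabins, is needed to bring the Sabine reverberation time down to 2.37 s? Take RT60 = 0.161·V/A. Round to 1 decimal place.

94.1 sabins

Total absorption A₁ = 312.9·0.01 + 693.2·0.13 + 312.9·0.06 + 3.3·0.03
  = 3.129 + 90.116 + 18.774 + 0.099 = 112.118 m^2 sabins.
For T = 2.37 s, need A₂ = 0.161·V/T = 0.161·3035.13/2.37 = 206.184 sabins.
Shortfall: 206.184 − 112.118 = 94.1 sabins.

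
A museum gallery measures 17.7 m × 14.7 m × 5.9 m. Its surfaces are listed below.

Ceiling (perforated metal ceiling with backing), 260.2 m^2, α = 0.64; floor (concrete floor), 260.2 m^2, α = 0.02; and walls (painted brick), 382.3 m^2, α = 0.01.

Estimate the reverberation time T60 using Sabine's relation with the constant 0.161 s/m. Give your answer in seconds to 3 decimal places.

1.408 s

Summing Sᵢαᵢ: 166.528 + 5.204 + 3.823 → A = 175.555 sabins.
Volume V = 17.7 × 14.7 × 5.9 = 1535.121 m³.
T = 0.161 V/A = 0.161·1535.121/175.555 = 1.408 s.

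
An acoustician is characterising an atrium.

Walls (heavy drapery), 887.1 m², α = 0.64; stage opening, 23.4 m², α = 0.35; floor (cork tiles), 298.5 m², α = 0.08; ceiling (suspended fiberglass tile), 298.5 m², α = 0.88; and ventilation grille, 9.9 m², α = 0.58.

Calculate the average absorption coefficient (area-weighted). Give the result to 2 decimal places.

0.57

S = Σ Sᵢ = 887.1 + 23.4 + 298.5 + 298.5 + 9.9 = 1517.4 m².
Σ(Sᵢαᵢ) = 887.1·0.64 + 23.4·0.35 + 298.5·0.08 + 298.5·0.88 + 9.9·0.58 = 868.236.
ᾱ = A/S = 0.57.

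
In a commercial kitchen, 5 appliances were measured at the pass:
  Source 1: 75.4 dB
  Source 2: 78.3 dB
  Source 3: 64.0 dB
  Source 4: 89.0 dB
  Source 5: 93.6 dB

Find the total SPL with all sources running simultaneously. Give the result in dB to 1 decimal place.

95.0 dB

Converting to relative power and adding: 10^(75.4/10) + 10^(78.3/10) + 10^(64.0/10) + 10^(89.0/10) + 10^(93.6/10) = 3.19e+09.
L_total = 10·log₁₀(3.19e+09) = 95.0 dB.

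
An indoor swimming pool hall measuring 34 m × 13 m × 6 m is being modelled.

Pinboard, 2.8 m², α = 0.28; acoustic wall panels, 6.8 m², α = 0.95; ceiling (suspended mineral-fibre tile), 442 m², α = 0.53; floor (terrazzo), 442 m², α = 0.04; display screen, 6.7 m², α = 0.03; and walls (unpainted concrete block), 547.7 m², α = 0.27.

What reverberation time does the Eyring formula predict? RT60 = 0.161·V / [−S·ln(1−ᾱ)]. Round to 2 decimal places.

Total surface area S = 2.8 + 6.8 + 442 + 442 + 6.7 + 547.7 = 1448.0 m².
Σ(Sᵢαᵢ) = 2.8×0.28 + 6.8×0.95 + 442×0.53 + 442×0.04 + 6.7×0.03 + 547.7×0.27 = 407.264.
Mean coefficient ᾱ = A/S = 0.2813.
Eyring denominator: −S ln(1−ᾱ) = 478.291.
V = 34 × 13 × 6 = 2652 m³.
RT60 = 0.161 × 2652 / 478.291 = 0.89 s.

0.89 seconds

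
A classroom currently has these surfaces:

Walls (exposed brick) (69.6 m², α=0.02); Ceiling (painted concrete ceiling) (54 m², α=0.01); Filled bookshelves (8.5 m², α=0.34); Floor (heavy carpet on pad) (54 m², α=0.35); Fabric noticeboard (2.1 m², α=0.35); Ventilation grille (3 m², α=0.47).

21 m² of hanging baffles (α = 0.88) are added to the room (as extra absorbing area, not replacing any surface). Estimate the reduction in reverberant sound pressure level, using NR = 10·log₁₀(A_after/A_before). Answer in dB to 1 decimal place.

2.3 dB

Total absorption A_before = 69.6·0.02 + 54·0.01 + 8.5·0.34 + 54·0.35 + 2.1·0.35 + 3·0.47
  = 1.392 + 0.540 + 2.890 + 18.900 + 0.735 + 1.410 = 25.867 m² sabins.
Added absorption = 21 × 0.88 = 18.480 sabins.
A_after = 25.867 + 18.480 = 44.347 sabins.
NR = 10·log₁₀(44.347/25.867) = 2.3 dB.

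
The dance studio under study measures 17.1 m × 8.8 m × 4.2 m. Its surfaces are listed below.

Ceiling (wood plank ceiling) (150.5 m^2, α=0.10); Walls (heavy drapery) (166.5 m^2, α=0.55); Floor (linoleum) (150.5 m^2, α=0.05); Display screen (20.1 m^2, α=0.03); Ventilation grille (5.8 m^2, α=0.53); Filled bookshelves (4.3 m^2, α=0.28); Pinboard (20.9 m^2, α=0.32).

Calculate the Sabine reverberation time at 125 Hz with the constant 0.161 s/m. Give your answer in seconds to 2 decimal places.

0.81 seconds

Equivalent absorption area: A = 150.5·0.10 + 166.5·0.55 + 150.5·0.05 + 20.1·0.03 + 5.8·0.53 + 4.3·0.28 + 20.9·0.32 = 125.719 m^2.
V = 17.1·8.8·4.2 = 632.016 m³.
RT60 = 0.161 · V / A = 0.161 × 632.016 / 125.719 = 0.81 s.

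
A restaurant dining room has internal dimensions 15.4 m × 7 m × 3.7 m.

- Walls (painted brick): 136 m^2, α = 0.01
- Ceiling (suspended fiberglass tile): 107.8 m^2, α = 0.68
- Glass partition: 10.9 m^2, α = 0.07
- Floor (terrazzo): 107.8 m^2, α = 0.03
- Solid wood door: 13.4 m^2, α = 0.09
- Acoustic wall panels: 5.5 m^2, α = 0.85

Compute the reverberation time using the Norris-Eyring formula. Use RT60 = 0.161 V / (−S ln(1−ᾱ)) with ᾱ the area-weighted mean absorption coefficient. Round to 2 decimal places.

0.67 s

S = Σ Sᵢ = 381.4 m^2.
Absorption A = 136×0.01 + 107.8×0.68 + 10.9×0.07 + 107.8×0.03 + 13.4×0.09 + 5.5×0.85 = 84.542 sabins.
ᾱ = 84.542 / 381.4 = 0.2217.
Eyring denominator: −S ln(1−ᾱ) = 95.595.
V = 15.4 × 7 × 3.7 = 398.86 m³.
RT60 = 0.161 × 398.86 / 95.595 = 0.67 s.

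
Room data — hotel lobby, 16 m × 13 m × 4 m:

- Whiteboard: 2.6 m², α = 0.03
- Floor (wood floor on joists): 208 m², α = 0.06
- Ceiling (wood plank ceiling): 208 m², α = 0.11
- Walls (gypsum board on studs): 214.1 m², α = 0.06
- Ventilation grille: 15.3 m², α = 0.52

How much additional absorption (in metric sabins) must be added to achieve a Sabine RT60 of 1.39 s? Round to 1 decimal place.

Equivalent absorption area: A₁ = 2.6·0.03 + 208·0.06 + 208·0.11 + 214.1·0.06 + 15.3·0.52 = 56.240 m².
V = 832 m³. Required absorption A₂ = 0.161 × 832 / 1.39 = 96.368 sabins.
Shortfall: 96.368 − 56.240 = 40.1 sabins.

40.1 sabins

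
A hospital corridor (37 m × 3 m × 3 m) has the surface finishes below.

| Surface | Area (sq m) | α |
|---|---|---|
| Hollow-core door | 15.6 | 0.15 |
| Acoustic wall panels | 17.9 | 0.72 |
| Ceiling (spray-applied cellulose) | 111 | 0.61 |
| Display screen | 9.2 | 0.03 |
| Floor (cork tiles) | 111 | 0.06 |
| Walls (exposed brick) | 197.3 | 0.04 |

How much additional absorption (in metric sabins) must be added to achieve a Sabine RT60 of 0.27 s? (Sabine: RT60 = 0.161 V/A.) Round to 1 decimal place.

100.8 sabins

A₁ = Σ Sᵢαᵢ = 15.6×0.15 + 17.9×0.72 + 111×0.61 + 9.2×0.03 + 111×0.06 + 197.3×0.04 = 97.766 sabins.
For T = 0.27 s, need A₂ = 0.161·V/T = 0.161·333/0.27 = 198.567 sabins.
ΔA = A₂ − A₁ = 198.567 − 97.766 = 100.8 sabins.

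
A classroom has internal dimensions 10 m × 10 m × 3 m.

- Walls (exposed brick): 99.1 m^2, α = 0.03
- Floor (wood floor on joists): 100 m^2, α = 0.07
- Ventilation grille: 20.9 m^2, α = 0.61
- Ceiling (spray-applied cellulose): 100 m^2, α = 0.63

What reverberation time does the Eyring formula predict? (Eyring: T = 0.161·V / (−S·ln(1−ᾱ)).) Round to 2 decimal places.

S = Σ Sᵢ = 320.0 m^2.
Absorption A = 99.1×0.03 + 100×0.07 + 20.9×0.61 + 100×0.63 = 85.722 sabins.
Mean coefficient ᾱ = A/S = 0.2679.
Eyring denominator: −S ln(1−ᾱ) = 99.788.
V = 10 × 10 × 3 = 300 m³.
T = 0.161·V/[−S·ln(1−ᾱ)] = 0.161·300/99.788 = 0.48 s.

0.48 seconds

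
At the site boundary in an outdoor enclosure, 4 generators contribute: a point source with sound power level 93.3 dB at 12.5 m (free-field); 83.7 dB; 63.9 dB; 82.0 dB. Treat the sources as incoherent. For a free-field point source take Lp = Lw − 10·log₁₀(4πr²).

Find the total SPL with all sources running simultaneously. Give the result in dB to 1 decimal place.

86.0 dB

Source at 12.5 m: Lp = 93.3 − 10·log₁₀(4π·12.5²) = 93.3 − 10·log₁₀(1963.495) = 60.4 dB.
Σ 10^(Lᵢ/10) = 3.965e+08.
Back to dB: 10·log₁₀ Σ = 86.0 dB.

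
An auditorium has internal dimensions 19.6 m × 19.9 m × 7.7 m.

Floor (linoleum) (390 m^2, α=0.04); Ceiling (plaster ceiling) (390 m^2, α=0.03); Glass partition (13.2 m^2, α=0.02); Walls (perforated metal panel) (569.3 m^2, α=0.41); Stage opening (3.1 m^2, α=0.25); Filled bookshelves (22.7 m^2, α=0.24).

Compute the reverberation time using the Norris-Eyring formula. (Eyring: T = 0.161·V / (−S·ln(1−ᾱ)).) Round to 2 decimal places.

Total surface area S = 390 + 390 + 13.2 + 569.3 + 3.1 + 22.7 = 1388.3 m^2.
Absorption A = 390·0.04 + 390·0.03 + 13.2·0.02 + 569.3·0.41 + 3.1·0.25 + 22.7·0.24 = 267.200 sabins.
ᾱ = 267.200 / 1388.3 = 0.1925.
Eyring denominator: −S ln(1−ᾱ) = 296.836.
V = 19.6 × 19.9 × 7.7 = 3003.308 m³.
T = 0.161·V/[−S·ln(1−ᾱ)] = 0.161·3003.308/296.836 = 1.63 s.

1.63 sec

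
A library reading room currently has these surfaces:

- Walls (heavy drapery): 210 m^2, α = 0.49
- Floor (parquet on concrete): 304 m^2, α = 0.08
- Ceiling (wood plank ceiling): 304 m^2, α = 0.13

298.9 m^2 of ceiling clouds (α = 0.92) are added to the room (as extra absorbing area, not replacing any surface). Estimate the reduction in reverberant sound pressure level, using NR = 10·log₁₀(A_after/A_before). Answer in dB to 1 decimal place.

4.2 dB

Summing Sᵢαᵢ: 102.900 + 24.320 + 39.520 → A_before = 166.740 sabins.
Treatment contributes 298.9·0.92 = 274.988 sabins.
New total A_after = 441.728 sabins.
NR = 10·log₁₀(441.728/166.740) = 4.2 dB.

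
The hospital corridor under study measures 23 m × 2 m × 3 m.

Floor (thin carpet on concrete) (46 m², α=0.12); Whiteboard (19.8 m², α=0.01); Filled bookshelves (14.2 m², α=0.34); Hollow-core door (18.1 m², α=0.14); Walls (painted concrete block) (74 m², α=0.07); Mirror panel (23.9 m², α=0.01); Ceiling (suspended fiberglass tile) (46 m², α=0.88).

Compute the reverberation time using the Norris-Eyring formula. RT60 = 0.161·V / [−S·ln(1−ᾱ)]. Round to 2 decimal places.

Total surface area S = 46 + 19.8 + 14.2 + 18.1 + 74 + 23.9 + 46 = 242.0 m².
Absorption A = 46·0.12 + 19.8·0.01 + 14.2·0.34 + 18.1·0.14 + 74·0.07 + 23.9·0.01 + 46·0.88 = 58.979 sabins.
ᾱ = 58.979 / 242.0 = 0.2437.
−S·ln(1−ᾱ) = −242.0 × ln(1 − 0.2437) = 67.595.
V = 23 × 2 × 3 = 138 m³.
T = 0.161·V/[−S·ln(1−ᾱ)] = 0.161·138/67.595 = 0.33 s.

0.33 s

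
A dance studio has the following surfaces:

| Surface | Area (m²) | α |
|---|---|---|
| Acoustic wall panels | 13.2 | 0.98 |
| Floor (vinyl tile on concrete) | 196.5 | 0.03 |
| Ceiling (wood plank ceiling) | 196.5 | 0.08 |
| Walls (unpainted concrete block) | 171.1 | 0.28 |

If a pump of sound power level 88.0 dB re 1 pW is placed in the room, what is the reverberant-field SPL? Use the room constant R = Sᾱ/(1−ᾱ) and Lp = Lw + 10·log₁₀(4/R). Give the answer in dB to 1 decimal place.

74.2 dB

Σ(Sᵢαᵢ) = 13.2·0.98 + 196.5·0.03 + 196.5·0.08 + 171.1·0.28 = 82.459; total area S = 577.3 m².
ᾱ = 0.1428, so room constant R = A/(1−ᾱ) = 96.196 m².
Lp = 88.0 + 10·log₁₀(4/96.196) = 88.0 + (-13.81) = 74.2 dB.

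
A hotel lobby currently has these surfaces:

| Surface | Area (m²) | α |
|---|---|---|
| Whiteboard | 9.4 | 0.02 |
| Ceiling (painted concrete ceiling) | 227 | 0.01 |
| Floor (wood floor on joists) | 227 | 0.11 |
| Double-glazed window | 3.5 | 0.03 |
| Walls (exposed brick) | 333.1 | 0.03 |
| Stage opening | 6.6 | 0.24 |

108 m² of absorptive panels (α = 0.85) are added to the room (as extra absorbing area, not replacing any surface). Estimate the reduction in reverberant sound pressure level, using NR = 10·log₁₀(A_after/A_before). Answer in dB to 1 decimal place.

Total absorption A_before = 9.4·0.02 + 227·0.01 + 227·0.11 + 3.5·0.03 + 333.1·0.03 + 6.6·0.24
  = 0.188 + 2.270 + 24.970 + 0.105 + 9.993 + 1.584 = 39.110 m² sabins.
Added absorption = 108 × 0.85 = 91.800 sabins.
New total A_after = 130.910 sabins.
NR = 10·log₁₀(130.910/39.110) = 5.2 dB.

5.2 dB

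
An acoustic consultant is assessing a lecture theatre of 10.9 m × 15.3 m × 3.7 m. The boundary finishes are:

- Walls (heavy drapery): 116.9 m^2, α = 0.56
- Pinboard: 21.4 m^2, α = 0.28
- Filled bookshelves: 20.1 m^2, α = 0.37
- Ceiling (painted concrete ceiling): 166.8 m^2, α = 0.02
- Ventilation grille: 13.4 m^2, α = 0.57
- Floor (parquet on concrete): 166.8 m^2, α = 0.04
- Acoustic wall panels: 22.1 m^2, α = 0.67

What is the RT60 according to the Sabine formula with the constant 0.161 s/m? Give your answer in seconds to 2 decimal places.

Equivalent absorption area: A = 116.9*0.56 + 21.4*0.28 + 20.1*0.37 + 166.8*0.02 + 13.4*0.57 + 166.8*0.04 + 22.1*0.67 = 111.346 m^2.
Volume V = 10.9 × 15.3 × 3.7 = 617.049 m³.
RT60 = 0.161 · V / A = 0.161 × 617.049 / 111.346 = 0.89 s.

0.89 s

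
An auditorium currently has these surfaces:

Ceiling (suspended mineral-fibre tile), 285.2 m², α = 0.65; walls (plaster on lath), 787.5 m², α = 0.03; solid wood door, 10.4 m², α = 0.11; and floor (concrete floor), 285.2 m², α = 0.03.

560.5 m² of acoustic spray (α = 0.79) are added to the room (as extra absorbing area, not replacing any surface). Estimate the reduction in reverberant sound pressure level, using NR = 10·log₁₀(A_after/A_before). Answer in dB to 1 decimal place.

4.8 dB

Summing Sᵢαᵢ: 185.380 + 23.625 + 1.144 + 8.556 → A_before = 218.705 sabins.
Added absorption = 560.5 × 0.79 = 442.795 sabins.
New total A_after = 661.500 sabins.
NR = 10·log₁₀(661.500/218.705) = 4.8 dB.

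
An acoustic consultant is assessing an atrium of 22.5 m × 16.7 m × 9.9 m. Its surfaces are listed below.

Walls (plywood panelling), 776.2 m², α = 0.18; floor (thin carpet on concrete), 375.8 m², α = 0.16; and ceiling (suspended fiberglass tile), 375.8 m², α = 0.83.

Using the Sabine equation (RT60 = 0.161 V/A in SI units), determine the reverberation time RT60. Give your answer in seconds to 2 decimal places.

1.17 s

Summing Sᵢαᵢ: 139.716 + 60.128 + 311.914 → A = 511.758 sabins.
V = 22.5·16.7·9.9 = 3719.925 m³.
Sabine: RT60 = 0.161 × 3719.925 / 511.758 = 1.17 s.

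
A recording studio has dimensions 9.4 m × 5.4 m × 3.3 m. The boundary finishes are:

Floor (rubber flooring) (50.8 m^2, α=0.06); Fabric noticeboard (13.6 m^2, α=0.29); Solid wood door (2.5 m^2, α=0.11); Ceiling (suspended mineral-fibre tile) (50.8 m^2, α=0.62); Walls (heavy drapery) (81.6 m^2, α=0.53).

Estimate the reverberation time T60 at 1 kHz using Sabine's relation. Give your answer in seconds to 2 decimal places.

Equivalent absorption area: A = 50.8*0.06 + 13.6*0.29 + 2.5*0.11 + 50.8*0.62 + 81.6*0.53 = 82.011 m^2.
Volume V = 9.4 × 5.4 × 3.3 = 167.508 m³.
Sabine: RT60 = 0.161 × 167.508 / 82.011 = 0.33 s.

0.33 seconds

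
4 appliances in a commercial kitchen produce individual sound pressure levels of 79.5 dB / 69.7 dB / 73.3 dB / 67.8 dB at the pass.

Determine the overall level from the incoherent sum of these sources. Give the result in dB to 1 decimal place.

81.0 dB

Σ 10^(Lᵢ/10) = 1.259e+08.
Back to dB: 10·log₁₀ Σ = 81.0 dB.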